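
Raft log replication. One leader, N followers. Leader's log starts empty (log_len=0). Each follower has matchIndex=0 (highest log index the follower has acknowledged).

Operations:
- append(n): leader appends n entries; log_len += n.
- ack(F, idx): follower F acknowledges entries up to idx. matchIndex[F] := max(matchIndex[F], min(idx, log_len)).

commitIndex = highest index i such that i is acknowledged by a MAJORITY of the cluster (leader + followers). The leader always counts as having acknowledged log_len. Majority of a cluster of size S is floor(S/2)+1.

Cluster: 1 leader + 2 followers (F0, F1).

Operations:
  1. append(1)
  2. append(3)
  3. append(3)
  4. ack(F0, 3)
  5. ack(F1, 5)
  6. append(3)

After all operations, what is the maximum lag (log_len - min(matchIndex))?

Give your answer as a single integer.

Answer: 7

Derivation:
Op 1: append 1 -> log_len=1
Op 2: append 3 -> log_len=4
Op 3: append 3 -> log_len=7
Op 4: F0 acks idx 3 -> match: F0=3 F1=0; commitIndex=3
Op 5: F1 acks idx 5 -> match: F0=3 F1=5; commitIndex=5
Op 6: append 3 -> log_len=10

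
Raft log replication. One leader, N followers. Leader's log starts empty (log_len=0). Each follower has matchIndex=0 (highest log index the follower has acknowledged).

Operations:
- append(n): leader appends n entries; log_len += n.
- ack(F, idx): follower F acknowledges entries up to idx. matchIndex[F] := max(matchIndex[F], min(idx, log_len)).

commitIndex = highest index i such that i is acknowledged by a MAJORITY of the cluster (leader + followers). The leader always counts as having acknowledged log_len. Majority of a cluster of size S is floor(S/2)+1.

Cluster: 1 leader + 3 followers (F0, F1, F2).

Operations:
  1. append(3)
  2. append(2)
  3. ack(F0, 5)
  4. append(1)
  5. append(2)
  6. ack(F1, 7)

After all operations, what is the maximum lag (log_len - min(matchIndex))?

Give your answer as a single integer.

Answer: 8

Derivation:
Op 1: append 3 -> log_len=3
Op 2: append 2 -> log_len=5
Op 3: F0 acks idx 5 -> match: F0=5 F1=0 F2=0; commitIndex=0
Op 4: append 1 -> log_len=6
Op 5: append 2 -> log_len=8
Op 6: F1 acks idx 7 -> match: F0=5 F1=7 F2=0; commitIndex=5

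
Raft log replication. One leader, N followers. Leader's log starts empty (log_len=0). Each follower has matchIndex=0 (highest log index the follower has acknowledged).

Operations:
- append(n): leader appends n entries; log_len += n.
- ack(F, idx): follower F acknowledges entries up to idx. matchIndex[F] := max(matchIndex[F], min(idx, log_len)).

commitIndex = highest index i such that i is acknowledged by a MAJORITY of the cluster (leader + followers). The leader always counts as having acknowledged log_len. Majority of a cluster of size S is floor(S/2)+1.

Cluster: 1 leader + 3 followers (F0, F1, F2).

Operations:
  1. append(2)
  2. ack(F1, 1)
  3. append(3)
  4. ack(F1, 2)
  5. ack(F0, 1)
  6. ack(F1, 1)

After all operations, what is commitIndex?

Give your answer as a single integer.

Answer: 1

Derivation:
Op 1: append 2 -> log_len=2
Op 2: F1 acks idx 1 -> match: F0=0 F1=1 F2=0; commitIndex=0
Op 3: append 3 -> log_len=5
Op 4: F1 acks idx 2 -> match: F0=0 F1=2 F2=0; commitIndex=0
Op 5: F0 acks idx 1 -> match: F0=1 F1=2 F2=0; commitIndex=1
Op 6: F1 acks idx 1 -> match: F0=1 F1=2 F2=0; commitIndex=1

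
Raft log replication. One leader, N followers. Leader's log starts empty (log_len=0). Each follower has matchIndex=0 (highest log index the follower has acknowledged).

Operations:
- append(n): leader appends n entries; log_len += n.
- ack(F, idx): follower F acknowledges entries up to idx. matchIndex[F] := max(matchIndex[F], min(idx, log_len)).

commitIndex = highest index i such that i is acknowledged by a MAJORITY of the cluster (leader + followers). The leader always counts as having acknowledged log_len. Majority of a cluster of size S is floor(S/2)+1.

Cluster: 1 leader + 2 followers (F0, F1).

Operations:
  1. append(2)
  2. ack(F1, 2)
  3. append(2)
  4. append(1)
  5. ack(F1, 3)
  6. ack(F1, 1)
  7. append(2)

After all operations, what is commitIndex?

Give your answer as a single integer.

Answer: 3

Derivation:
Op 1: append 2 -> log_len=2
Op 2: F1 acks idx 2 -> match: F0=0 F1=2; commitIndex=2
Op 3: append 2 -> log_len=4
Op 4: append 1 -> log_len=5
Op 5: F1 acks idx 3 -> match: F0=0 F1=3; commitIndex=3
Op 6: F1 acks idx 1 -> match: F0=0 F1=3; commitIndex=3
Op 7: append 2 -> log_len=7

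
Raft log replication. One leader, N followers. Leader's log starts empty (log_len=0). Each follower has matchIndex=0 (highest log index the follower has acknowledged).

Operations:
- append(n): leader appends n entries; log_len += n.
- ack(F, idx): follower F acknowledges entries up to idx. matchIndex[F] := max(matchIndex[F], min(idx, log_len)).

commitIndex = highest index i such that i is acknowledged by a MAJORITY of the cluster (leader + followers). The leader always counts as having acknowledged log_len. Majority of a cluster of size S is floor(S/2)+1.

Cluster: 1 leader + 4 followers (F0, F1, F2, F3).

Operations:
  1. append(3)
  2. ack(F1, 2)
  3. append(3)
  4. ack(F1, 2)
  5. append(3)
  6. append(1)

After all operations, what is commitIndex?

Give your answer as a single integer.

Op 1: append 3 -> log_len=3
Op 2: F1 acks idx 2 -> match: F0=0 F1=2 F2=0 F3=0; commitIndex=0
Op 3: append 3 -> log_len=6
Op 4: F1 acks idx 2 -> match: F0=0 F1=2 F2=0 F3=0; commitIndex=0
Op 5: append 3 -> log_len=9
Op 6: append 1 -> log_len=10

Answer: 0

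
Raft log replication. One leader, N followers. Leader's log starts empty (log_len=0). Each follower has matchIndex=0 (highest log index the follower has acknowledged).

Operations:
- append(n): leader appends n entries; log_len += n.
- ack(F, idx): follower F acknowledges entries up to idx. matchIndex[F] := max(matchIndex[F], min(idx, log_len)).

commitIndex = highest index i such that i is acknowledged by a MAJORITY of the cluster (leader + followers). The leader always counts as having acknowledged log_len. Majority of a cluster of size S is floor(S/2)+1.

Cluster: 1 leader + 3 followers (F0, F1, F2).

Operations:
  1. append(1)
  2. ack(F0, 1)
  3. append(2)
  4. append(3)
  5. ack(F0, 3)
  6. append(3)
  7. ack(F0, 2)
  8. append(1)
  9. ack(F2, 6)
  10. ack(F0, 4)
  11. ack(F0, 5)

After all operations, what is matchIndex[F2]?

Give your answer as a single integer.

Op 1: append 1 -> log_len=1
Op 2: F0 acks idx 1 -> match: F0=1 F1=0 F2=0; commitIndex=0
Op 3: append 2 -> log_len=3
Op 4: append 3 -> log_len=6
Op 5: F0 acks idx 3 -> match: F0=3 F1=0 F2=0; commitIndex=0
Op 6: append 3 -> log_len=9
Op 7: F0 acks idx 2 -> match: F0=3 F1=0 F2=0; commitIndex=0
Op 8: append 1 -> log_len=10
Op 9: F2 acks idx 6 -> match: F0=3 F1=0 F2=6; commitIndex=3
Op 10: F0 acks idx 4 -> match: F0=4 F1=0 F2=6; commitIndex=4
Op 11: F0 acks idx 5 -> match: F0=5 F1=0 F2=6; commitIndex=5

Answer: 6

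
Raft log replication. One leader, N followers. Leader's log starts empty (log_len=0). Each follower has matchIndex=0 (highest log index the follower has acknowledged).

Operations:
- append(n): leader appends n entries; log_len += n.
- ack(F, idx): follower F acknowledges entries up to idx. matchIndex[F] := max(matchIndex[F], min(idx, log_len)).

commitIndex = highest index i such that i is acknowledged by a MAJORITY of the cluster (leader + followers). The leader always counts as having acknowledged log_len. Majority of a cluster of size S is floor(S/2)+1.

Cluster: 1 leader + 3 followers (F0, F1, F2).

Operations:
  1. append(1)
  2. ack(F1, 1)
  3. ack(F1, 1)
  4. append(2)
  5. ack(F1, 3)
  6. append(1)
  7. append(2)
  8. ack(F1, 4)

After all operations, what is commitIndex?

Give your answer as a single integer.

Answer: 0

Derivation:
Op 1: append 1 -> log_len=1
Op 2: F1 acks idx 1 -> match: F0=0 F1=1 F2=0; commitIndex=0
Op 3: F1 acks idx 1 -> match: F0=0 F1=1 F2=0; commitIndex=0
Op 4: append 2 -> log_len=3
Op 5: F1 acks idx 3 -> match: F0=0 F1=3 F2=0; commitIndex=0
Op 6: append 1 -> log_len=4
Op 7: append 2 -> log_len=6
Op 8: F1 acks idx 4 -> match: F0=0 F1=4 F2=0; commitIndex=0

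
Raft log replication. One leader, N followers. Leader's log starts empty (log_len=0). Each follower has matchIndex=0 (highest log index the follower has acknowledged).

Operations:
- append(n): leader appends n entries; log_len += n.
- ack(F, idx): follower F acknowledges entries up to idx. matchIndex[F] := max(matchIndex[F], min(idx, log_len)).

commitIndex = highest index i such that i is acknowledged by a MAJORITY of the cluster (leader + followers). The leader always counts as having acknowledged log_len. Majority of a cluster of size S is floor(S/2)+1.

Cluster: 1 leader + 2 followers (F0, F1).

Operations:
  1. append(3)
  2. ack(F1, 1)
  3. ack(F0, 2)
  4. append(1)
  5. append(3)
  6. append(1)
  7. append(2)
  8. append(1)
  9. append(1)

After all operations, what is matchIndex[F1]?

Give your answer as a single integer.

Answer: 1

Derivation:
Op 1: append 3 -> log_len=3
Op 2: F1 acks idx 1 -> match: F0=0 F1=1; commitIndex=1
Op 3: F0 acks idx 2 -> match: F0=2 F1=1; commitIndex=2
Op 4: append 1 -> log_len=4
Op 5: append 3 -> log_len=7
Op 6: append 1 -> log_len=8
Op 7: append 2 -> log_len=10
Op 8: append 1 -> log_len=11
Op 9: append 1 -> log_len=12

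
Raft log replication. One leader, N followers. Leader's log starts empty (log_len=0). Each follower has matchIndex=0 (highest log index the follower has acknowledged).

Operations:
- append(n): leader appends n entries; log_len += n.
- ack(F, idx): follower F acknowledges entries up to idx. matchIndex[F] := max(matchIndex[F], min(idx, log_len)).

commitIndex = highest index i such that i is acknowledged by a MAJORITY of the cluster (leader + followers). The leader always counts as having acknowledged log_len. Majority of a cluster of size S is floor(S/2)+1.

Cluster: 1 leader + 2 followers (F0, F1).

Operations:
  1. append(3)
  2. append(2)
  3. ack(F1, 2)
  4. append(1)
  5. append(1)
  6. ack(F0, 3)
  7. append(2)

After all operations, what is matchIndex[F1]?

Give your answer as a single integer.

Answer: 2

Derivation:
Op 1: append 3 -> log_len=3
Op 2: append 2 -> log_len=5
Op 3: F1 acks idx 2 -> match: F0=0 F1=2; commitIndex=2
Op 4: append 1 -> log_len=6
Op 5: append 1 -> log_len=7
Op 6: F0 acks idx 3 -> match: F0=3 F1=2; commitIndex=3
Op 7: append 2 -> log_len=9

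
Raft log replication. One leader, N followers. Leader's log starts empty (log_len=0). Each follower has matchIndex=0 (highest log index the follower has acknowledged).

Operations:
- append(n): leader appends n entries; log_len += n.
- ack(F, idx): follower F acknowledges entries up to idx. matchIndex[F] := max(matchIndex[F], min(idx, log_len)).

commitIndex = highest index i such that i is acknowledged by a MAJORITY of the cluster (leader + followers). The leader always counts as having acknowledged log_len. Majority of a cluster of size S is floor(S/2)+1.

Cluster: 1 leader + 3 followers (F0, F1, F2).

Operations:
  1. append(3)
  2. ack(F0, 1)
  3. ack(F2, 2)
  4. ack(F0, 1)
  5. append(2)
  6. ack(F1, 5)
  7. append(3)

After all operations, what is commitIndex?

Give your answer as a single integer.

Op 1: append 3 -> log_len=3
Op 2: F0 acks idx 1 -> match: F0=1 F1=0 F2=0; commitIndex=0
Op 3: F2 acks idx 2 -> match: F0=1 F1=0 F2=2; commitIndex=1
Op 4: F0 acks idx 1 -> match: F0=1 F1=0 F2=2; commitIndex=1
Op 5: append 2 -> log_len=5
Op 6: F1 acks idx 5 -> match: F0=1 F1=5 F2=2; commitIndex=2
Op 7: append 3 -> log_len=8

Answer: 2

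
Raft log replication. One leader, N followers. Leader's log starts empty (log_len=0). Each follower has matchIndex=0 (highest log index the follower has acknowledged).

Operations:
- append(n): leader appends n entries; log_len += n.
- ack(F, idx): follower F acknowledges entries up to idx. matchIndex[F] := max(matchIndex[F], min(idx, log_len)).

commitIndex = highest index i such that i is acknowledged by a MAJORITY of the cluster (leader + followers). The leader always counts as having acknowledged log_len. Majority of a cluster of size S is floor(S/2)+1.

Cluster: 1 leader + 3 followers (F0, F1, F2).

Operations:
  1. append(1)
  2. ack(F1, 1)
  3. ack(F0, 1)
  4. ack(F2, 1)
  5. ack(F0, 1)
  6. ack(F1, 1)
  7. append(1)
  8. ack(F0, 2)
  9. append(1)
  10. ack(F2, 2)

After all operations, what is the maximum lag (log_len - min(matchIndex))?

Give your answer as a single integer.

Op 1: append 1 -> log_len=1
Op 2: F1 acks idx 1 -> match: F0=0 F1=1 F2=0; commitIndex=0
Op 3: F0 acks idx 1 -> match: F0=1 F1=1 F2=0; commitIndex=1
Op 4: F2 acks idx 1 -> match: F0=1 F1=1 F2=1; commitIndex=1
Op 5: F0 acks idx 1 -> match: F0=1 F1=1 F2=1; commitIndex=1
Op 6: F1 acks idx 1 -> match: F0=1 F1=1 F2=1; commitIndex=1
Op 7: append 1 -> log_len=2
Op 8: F0 acks idx 2 -> match: F0=2 F1=1 F2=1; commitIndex=1
Op 9: append 1 -> log_len=3
Op 10: F2 acks idx 2 -> match: F0=2 F1=1 F2=2; commitIndex=2

Answer: 2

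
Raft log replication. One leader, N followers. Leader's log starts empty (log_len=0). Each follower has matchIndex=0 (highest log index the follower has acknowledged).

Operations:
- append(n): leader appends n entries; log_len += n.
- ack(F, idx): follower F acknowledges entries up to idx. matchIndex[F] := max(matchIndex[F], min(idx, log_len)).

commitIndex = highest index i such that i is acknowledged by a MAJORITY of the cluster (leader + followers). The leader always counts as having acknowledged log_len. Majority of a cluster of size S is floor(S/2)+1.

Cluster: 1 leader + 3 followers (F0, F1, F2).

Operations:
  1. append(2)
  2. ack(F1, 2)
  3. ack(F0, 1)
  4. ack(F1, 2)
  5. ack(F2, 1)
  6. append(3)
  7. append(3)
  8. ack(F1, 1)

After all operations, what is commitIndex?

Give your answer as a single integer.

Op 1: append 2 -> log_len=2
Op 2: F1 acks idx 2 -> match: F0=0 F1=2 F2=0; commitIndex=0
Op 3: F0 acks idx 1 -> match: F0=1 F1=2 F2=0; commitIndex=1
Op 4: F1 acks idx 2 -> match: F0=1 F1=2 F2=0; commitIndex=1
Op 5: F2 acks idx 1 -> match: F0=1 F1=2 F2=1; commitIndex=1
Op 6: append 3 -> log_len=5
Op 7: append 3 -> log_len=8
Op 8: F1 acks idx 1 -> match: F0=1 F1=2 F2=1; commitIndex=1

Answer: 1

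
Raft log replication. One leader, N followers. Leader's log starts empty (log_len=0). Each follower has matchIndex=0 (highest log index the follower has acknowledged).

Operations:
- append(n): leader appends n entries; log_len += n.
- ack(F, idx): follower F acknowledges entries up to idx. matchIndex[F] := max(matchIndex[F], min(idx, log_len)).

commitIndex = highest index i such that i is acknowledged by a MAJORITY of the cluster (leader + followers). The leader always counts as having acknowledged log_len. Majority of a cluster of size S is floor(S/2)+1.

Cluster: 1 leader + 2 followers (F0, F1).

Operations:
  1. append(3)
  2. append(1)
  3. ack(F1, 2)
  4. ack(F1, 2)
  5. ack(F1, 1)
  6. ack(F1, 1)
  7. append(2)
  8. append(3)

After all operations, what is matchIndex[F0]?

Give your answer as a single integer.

Answer: 0

Derivation:
Op 1: append 3 -> log_len=3
Op 2: append 1 -> log_len=4
Op 3: F1 acks idx 2 -> match: F0=0 F1=2; commitIndex=2
Op 4: F1 acks idx 2 -> match: F0=0 F1=2; commitIndex=2
Op 5: F1 acks idx 1 -> match: F0=0 F1=2; commitIndex=2
Op 6: F1 acks idx 1 -> match: F0=0 F1=2; commitIndex=2
Op 7: append 2 -> log_len=6
Op 8: append 3 -> log_len=9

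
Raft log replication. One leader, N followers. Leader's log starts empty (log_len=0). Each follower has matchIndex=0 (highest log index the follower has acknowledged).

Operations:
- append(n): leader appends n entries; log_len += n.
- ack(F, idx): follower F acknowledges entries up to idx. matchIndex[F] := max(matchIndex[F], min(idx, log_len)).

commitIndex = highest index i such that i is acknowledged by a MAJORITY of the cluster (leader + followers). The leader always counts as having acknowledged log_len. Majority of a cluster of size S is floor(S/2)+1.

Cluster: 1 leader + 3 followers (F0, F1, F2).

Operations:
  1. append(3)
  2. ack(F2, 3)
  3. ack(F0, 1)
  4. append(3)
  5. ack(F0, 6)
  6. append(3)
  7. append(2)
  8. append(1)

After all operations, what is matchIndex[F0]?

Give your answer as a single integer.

Answer: 6

Derivation:
Op 1: append 3 -> log_len=3
Op 2: F2 acks idx 3 -> match: F0=0 F1=0 F2=3; commitIndex=0
Op 3: F0 acks idx 1 -> match: F0=1 F1=0 F2=3; commitIndex=1
Op 4: append 3 -> log_len=6
Op 5: F0 acks idx 6 -> match: F0=6 F1=0 F2=3; commitIndex=3
Op 6: append 3 -> log_len=9
Op 7: append 2 -> log_len=11
Op 8: append 1 -> log_len=12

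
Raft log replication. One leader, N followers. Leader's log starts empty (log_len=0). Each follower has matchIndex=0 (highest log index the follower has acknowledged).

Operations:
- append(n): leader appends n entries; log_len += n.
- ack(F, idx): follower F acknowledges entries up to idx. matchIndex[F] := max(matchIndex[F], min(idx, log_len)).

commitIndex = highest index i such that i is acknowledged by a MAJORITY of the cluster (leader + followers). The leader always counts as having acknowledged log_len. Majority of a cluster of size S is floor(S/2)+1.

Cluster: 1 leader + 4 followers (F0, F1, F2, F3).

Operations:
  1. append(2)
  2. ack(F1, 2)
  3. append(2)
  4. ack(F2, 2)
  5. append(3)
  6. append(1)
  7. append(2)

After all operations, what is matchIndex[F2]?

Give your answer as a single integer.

Op 1: append 2 -> log_len=2
Op 2: F1 acks idx 2 -> match: F0=0 F1=2 F2=0 F3=0; commitIndex=0
Op 3: append 2 -> log_len=4
Op 4: F2 acks idx 2 -> match: F0=0 F1=2 F2=2 F3=0; commitIndex=2
Op 5: append 3 -> log_len=7
Op 6: append 1 -> log_len=8
Op 7: append 2 -> log_len=10

Answer: 2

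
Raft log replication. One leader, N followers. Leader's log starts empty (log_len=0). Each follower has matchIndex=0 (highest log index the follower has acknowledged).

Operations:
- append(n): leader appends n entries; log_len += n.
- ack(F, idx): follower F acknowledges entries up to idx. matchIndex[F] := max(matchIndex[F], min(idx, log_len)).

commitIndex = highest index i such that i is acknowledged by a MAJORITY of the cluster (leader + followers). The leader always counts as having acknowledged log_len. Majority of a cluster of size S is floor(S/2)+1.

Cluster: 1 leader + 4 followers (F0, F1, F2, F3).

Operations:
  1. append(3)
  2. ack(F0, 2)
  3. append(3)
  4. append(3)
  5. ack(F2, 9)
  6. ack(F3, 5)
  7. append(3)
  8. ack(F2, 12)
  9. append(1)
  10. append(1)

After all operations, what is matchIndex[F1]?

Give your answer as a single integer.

Op 1: append 3 -> log_len=3
Op 2: F0 acks idx 2 -> match: F0=2 F1=0 F2=0 F3=0; commitIndex=0
Op 3: append 3 -> log_len=6
Op 4: append 3 -> log_len=9
Op 5: F2 acks idx 9 -> match: F0=2 F1=0 F2=9 F3=0; commitIndex=2
Op 6: F3 acks idx 5 -> match: F0=2 F1=0 F2=9 F3=5; commitIndex=5
Op 7: append 3 -> log_len=12
Op 8: F2 acks idx 12 -> match: F0=2 F1=0 F2=12 F3=5; commitIndex=5
Op 9: append 1 -> log_len=13
Op 10: append 1 -> log_len=14

Answer: 0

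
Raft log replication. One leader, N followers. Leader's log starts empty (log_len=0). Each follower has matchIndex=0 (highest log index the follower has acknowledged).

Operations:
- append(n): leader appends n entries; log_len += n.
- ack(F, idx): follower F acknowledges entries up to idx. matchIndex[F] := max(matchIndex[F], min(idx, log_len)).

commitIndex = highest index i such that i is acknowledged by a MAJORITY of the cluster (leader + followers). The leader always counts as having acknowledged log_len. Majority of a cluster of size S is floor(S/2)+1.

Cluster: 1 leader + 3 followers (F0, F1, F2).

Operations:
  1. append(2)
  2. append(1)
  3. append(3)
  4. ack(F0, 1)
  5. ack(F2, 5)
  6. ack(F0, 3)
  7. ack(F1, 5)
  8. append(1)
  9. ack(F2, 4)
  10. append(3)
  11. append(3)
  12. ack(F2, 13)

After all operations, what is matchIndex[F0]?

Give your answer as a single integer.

Op 1: append 2 -> log_len=2
Op 2: append 1 -> log_len=3
Op 3: append 3 -> log_len=6
Op 4: F0 acks idx 1 -> match: F0=1 F1=0 F2=0; commitIndex=0
Op 5: F2 acks idx 5 -> match: F0=1 F1=0 F2=5; commitIndex=1
Op 6: F0 acks idx 3 -> match: F0=3 F1=0 F2=5; commitIndex=3
Op 7: F1 acks idx 5 -> match: F0=3 F1=5 F2=5; commitIndex=5
Op 8: append 1 -> log_len=7
Op 9: F2 acks idx 4 -> match: F0=3 F1=5 F2=5; commitIndex=5
Op 10: append 3 -> log_len=10
Op 11: append 3 -> log_len=13
Op 12: F2 acks idx 13 -> match: F0=3 F1=5 F2=13; commitIndex=5

Answer: 3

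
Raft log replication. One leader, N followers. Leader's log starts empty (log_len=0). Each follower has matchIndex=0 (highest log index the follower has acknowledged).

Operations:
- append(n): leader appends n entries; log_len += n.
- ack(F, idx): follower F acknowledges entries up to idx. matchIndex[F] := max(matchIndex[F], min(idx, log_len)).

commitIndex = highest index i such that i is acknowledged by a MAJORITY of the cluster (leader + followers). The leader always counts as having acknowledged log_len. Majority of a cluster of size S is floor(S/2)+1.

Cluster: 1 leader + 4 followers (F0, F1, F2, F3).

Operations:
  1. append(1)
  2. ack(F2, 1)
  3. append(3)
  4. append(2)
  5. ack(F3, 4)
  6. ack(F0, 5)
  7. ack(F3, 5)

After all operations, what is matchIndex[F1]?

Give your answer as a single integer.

Answer: 0

Derivation:
Op 1: append 1 -> log_len=1
Op 2: F2 acks idx 1 -> match: F0=0 F1=0 F2=1 F3=0; commitIndex=0
Op 3: append 3 -> log_len=4
Op 4: append 2 -> log_len=6
Op 5: F3 acks idx 4 -> match: F0=0 F1=0 F2=1 F3=4; commitIndex=1
Op 6: F0 acks idx 5 -> match: F0=5 F1=0 F2=1 F3=4; commitIndex=4
Op 7: F3 acks idx 5 -> match: F0=5 F1=0 F2=1 F3=5; commitIndex=5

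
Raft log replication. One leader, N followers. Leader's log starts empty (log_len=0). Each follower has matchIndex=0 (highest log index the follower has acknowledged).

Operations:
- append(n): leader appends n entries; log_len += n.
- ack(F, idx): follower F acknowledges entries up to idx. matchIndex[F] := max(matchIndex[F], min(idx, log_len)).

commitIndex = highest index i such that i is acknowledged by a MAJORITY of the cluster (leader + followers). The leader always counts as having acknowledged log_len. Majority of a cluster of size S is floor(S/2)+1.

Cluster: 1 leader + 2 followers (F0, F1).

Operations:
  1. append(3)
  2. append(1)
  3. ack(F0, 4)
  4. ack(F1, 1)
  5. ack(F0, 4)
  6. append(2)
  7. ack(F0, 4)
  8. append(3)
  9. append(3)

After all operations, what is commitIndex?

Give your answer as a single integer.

Op 1: append 3 -> log_len=3
Op 2: append 1 -> log_len=4
Op 3: F0 acks idx 4 -> match: F0=4 F1=0; commitIndex=4
Op 4: F1 acks idx 1 -> match: F0=4 F1=1; commitIndex=4
Op 5: F0 acks idx 4 -> match: F0=4 F1=1; commitIndex=4
Op 6: append 2 -> log_len=6
Op 7: F0 acks idx 4 -> match: F0=4 F1=1; commitIndex=4
Op 8: append 3 -> log_len=9
Op 9: append 3 -> log_len=12

Answer: 4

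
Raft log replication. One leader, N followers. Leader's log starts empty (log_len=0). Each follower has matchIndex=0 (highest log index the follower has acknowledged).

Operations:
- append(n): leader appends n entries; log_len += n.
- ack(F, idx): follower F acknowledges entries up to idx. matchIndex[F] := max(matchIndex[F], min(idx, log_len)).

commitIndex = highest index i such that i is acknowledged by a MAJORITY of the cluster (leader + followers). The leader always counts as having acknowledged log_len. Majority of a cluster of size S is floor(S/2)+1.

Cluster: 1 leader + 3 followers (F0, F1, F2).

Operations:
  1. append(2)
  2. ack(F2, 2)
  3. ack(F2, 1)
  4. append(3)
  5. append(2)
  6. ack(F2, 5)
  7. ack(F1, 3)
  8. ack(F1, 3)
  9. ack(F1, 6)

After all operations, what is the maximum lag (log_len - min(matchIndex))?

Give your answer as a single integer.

Answer: 7

Derivation:
Op 1: append 2 -> log_len=2
Op 2: F2 acks idx 2 -> match: F0=0 F1=0 F2=2; commitIndex=0
Op 3: F2 acks idx 1 -> match: F0=0 F1=0 F2=2; commitIndex=0
Op 4: append 3 -> log_len=5
Op 5: append 2 -> log_len=7
Op 6: F2 acks idx 5 -> match: F0=0 F1=0 F2=5; commitIndex=0
Op 7: F1 acks idx 3 -> match: F0=0 F1=3 F2=5; commitIndex=3
Op 8: F1 acks idx 3 -> match: F0=0 F1=3 F2=5; commitIndex=3
Op 9: F1 acks idx 6 -> match: F0=0 F1=6 F2=5; commitIndex=5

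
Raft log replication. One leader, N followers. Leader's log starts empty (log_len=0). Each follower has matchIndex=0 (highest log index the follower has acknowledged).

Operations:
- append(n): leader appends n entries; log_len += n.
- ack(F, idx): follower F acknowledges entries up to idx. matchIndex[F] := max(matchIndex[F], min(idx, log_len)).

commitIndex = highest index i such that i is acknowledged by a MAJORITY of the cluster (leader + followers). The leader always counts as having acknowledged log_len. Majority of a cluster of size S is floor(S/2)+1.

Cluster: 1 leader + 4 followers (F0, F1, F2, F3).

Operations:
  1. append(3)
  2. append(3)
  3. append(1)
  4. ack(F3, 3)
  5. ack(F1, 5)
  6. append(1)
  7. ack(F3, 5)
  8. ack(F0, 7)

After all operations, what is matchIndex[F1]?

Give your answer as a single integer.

Answer: 5

Derivation:
Op 1: append 3 -> log_len=3
Op 2: append 3 -> log_len=6
Op 3: append 1 -> log_len=7
Op 4: F3 acks idx 3 -> match: F0=0 F1=0 F2=0 F3=3; commitIndex=0
Op 5: F1 acks idx 5 -> match: F0=0 F1=5 F2=0 F3=3; commitIndex=3
Op 6: append 1 -> log_len=8
Op 7: F3 acks idx 5 -> match: F0=0 F1=5 F2=0 F3=5; commitIndex=5
Op 8: F0 acks idx 7 -> match: F0=7 F1=5 F2=0 F3=5; commitIndex=5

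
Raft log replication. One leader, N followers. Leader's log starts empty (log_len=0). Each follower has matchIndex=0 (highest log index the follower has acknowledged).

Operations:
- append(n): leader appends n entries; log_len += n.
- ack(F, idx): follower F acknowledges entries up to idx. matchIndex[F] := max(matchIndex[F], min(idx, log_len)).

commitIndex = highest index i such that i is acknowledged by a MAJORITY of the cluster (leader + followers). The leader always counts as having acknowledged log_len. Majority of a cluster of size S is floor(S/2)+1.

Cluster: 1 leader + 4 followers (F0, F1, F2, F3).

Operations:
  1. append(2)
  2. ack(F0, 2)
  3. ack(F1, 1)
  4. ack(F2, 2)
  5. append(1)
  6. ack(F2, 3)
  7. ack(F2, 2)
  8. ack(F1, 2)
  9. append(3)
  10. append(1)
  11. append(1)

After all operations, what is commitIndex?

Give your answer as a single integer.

Answer: 2

Derivation:
Op 1: append 2 -> log_len=2
Op 2: F0 acks idx 2 -> match: F0=2 F1=0 F2=0 F3=0; commitIndex=0
Op 3: F1 acks idx 1 -> match: F0=2 F1=1 F2=0 F3=0; commitIndex=1
Op 4: F2 acks idx 2 -> match: F0=2 F1=1 F2=2 F3=0; commitIndex=2
Op 5: append 1 -> log_len=3
Op 6: F2 acks idx 3 -> match: F0=2 F1=1 F2=3 F3=0; commitIndex=2
Op 7: F2 acks idx 2 -> match: F0=2 F1=1 F2=3 F3=0; commitIndex=2
Op 8: F1 acks idx 2 -> match: F0=2 F1=2 F2=3 F3=0; commitIndex=2
Op 9: append 3 -> log_len=6
Op 10: append 1 -> log_len=7
Op 11: append 1 -> log_len=8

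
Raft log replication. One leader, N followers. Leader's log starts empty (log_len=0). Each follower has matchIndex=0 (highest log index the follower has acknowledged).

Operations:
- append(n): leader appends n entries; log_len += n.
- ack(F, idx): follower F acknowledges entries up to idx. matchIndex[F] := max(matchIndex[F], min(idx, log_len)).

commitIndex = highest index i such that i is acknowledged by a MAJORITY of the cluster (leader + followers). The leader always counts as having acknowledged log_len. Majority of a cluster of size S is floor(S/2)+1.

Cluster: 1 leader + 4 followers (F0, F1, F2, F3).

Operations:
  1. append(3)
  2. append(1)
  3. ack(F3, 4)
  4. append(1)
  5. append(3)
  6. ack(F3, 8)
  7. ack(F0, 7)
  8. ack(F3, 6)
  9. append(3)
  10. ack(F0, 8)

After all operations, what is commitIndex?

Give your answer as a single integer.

Op 1: append 3 -> log_len=3
Op 2: append 1 -> log_len=4
Op 3: F3 acks idx 4 -> match: F0=0 F1=0 F2=0 F3=4; commitIndex=0
Op 4: append 1 -> log_len=5
Op 5: append 3 -> log_len=8
Op 6: F3 acks idx 8 -> match: F0=0 F1=0 F2=0 F3=8; commitIndex=0
Op 7: F0 acks idx 7 -> match: F0=7 F1=0 F2=0 F3=8; commitIndex=7
Op 8: F3 acks idx 6 -> match: F0=7 F1=0 F2=0 F3=8; commitIndex=7
Op 9: append 3 -> log_len=11
Op 10: F0 acks idx 8 -> match: F0=8 F1=0 F2=0 F3=8; commitIndex=8

Answer: 8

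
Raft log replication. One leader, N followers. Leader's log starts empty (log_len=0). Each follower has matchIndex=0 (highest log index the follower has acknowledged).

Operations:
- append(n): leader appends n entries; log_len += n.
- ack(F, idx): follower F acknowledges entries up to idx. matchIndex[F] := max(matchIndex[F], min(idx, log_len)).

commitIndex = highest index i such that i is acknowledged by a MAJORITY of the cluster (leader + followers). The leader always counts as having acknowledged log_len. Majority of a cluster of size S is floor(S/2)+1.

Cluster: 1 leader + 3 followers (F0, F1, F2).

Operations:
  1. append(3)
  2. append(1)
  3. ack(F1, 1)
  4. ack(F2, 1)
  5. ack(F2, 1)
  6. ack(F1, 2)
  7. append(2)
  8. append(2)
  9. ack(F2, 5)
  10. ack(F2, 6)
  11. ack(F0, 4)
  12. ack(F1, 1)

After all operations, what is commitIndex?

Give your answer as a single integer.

Answer: 4

Derivation:
Op 1: append 3 -> log_len=3
Op 2: append 1 -> log_len=4
Op 3: F1 acks idx 1 -> match: F0=0 F1=1 F2=0; commitIndex=0
Op 4: F2 acks idx 1 -> match: F0=0 F1=1 F2=1; commitIndex=1
Op 5: F2 acks idx 1 -> match: F0=0 F1=1 F2=1; commitIndex=1
Op 6: F1 acks idx 2 -> match: F0=0 F1=2 F2=1; commitIndex=1
Op 7: append 2 -> log_len=6
Op 8: append 2 -> log_len=8
Op 9: F2 acks idx 5 -> match: F0=0 F1=2 F2=5; commitIndex=2
Op 10: F2 acks idx 6 -> match: F0=0 F1=2 F2=6; commitIndex=2
Op 11: F0 acks idx 4 -> match: F0=4 F1=2 F2=6; commitIndex=4
Op 12: F1 acks idx 1 -> match: F0=4 F1=2 F2=6; commitIndex=4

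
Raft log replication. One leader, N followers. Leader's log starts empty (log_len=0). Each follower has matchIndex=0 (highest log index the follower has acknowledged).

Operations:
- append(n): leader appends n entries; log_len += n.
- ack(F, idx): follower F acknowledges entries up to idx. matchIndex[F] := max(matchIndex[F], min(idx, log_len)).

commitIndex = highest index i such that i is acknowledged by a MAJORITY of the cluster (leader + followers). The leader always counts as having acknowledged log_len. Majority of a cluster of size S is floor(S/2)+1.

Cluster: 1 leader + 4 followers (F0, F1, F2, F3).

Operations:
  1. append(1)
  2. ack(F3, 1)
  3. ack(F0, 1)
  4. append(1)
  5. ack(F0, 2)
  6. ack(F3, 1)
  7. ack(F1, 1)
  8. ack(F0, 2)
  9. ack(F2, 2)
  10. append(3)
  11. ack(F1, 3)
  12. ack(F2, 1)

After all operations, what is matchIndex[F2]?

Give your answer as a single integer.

Op 1: append 1 -> log_len=1
Op 2: F3 acks idx 1 -> match: F0=0 F1=0 F2=0 F3=1; commitIndex=0
Op 3: F0 acks idx 1 -> match: F0=1 F1=0 F2=0 F3=1; commitIndex=1
Op 4: append 1 -> log_len=2
Op 5: F0 acks idx 2 -> match: F0=2 F1=0 F2=0 F3=1; commitIndex=1
Op 6: F3 acks idx 1 -> match: F0=2 F1=0 F2=0 F3=1; commitIndex=1
Op 7: F1 acks idx 1 -> match: F0=2 F1=1 F2=0 F3=1; commitIndex=1
Op 8: F0 acks idx 2 -> match: F0=2 F1=1 F2=0 F3=1; commitIndex=1
Op 9: F2 acks idx 2 -> match: F0=2 F1=1 F2=2 F3=1; commitIndex=2
Op 10: append 3 -> log_len=5
Op 11: F1 acks idx 3 -> match: F0=2 F1=3 F2=2 F3=1; commitIndex=2
Op 12: F2 acks idx 1 -> match: F0=2 F1=3 F2=2 F3=1; commitIndex=2

Answer: 2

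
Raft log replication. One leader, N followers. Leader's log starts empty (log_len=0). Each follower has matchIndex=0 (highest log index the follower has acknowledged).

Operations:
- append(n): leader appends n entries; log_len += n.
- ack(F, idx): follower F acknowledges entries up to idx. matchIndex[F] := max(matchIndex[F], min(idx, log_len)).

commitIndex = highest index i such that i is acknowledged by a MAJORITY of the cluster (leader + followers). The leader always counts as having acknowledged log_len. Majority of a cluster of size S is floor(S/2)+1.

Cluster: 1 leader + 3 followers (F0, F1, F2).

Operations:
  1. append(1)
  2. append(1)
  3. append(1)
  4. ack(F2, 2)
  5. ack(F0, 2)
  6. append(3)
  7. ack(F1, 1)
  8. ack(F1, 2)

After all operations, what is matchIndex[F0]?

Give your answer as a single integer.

Op 1: append 1 -> log_len=1
Op 2: append 1 -> log_len=2
Op 3: append 1 -> log_len=3
Op 4: F2 acks idx 2 -> match: F0=0 F1=0 F2=2; commitIndex=0
Op 5: F0 acks idx 2 -> match: F0=2 F1=0 F2=2; commitIndex=2
Op 6: append 3 -> log_len=6
Op 7: F1 acks idx 1 -> match: F0=2 F1=1 F2=2; commitIndex=2
Op 8: F1 acks idx 2 -> match: F0=2 F1=2 F2=2; commitIndex=2

Answer: 2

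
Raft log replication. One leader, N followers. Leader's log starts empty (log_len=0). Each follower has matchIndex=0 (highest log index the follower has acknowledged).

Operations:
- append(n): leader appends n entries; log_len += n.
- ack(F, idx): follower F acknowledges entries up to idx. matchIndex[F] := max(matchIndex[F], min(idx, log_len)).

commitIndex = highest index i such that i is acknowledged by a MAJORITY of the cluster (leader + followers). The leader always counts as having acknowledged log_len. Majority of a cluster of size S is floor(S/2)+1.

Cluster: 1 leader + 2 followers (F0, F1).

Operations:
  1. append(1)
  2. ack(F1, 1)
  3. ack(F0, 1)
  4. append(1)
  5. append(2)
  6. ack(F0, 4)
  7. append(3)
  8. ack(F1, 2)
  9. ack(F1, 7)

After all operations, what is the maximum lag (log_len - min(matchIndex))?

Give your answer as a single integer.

Op 1: append 1 -> log_len=1
Op 2: F1 acks idx 1 -> match: F0=0 F1=1; commitIndex=1
Op 3: F0 acks idx 1 -> match: F0=1 F1=1; commitIndex=1
Op 4: append 1 -> log_len=2
Op 5: append 2 -> log_len=4
Op 6: F0 acks idx 4 -> match: F0=4 F1=1; commitIndex=4
Op 7: append 3 -> log_len=7
Op 8: F1 acks idx 2 -> match: F0=4 F1=2; commitIndex=4
Op 9: F1 acks idx 7 -> match: F0=4 F1=7; commitIndex=7

Answer: 3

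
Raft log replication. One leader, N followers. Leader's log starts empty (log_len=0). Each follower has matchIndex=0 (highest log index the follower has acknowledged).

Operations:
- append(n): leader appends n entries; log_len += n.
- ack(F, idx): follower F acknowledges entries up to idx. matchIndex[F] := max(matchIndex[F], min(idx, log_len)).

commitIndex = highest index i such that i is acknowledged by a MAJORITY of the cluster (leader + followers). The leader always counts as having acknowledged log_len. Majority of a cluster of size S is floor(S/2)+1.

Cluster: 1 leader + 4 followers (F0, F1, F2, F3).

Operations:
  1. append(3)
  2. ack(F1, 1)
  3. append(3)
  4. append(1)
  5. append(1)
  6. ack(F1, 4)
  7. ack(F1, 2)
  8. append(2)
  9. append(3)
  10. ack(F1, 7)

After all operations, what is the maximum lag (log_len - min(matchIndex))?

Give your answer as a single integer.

Answer: 13

Derivation:
Op 1: append 3 -> log_len=3
Op 2: F1 acks idx 1 -> match: F0=0 F1=1 F2=0 F3=0; commitIndex=0
Op 3: append 3 -> log_len=6
Op 4: append 1 -> log_len=7
Op 5: append 1 -> log_len=8
Op 6: F1 acks idx 4 -> match: F0=0 F1=4 F2=0 F3=0; commitIndex=0
Op 7: F1 acks idx 2 -> match: F0=0 F1=4 F2=0 F3=0; commitIndex=0
Op 8: append 2 -> log_len=10
Op 9: append 3 -> log_len=13
Op 10: F1 acks idx 7 -> match: F0=0 F1=7 F2=0 F3=0; commitIndex=0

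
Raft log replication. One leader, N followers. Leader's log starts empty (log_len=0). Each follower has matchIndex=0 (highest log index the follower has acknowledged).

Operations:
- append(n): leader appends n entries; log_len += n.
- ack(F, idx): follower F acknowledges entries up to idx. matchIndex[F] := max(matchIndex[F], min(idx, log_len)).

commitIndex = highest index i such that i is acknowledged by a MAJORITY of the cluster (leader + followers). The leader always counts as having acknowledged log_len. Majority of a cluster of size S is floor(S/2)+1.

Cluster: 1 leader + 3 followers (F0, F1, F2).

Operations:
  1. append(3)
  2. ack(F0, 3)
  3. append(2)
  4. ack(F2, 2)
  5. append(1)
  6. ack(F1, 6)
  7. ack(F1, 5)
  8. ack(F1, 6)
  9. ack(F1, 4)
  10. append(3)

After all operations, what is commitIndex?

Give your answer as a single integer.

Op 1: append 3 -> log_len=3
Op 2: F0 acks idx 3 -> match: F0=3 F1=0 F2=0; commitIndex=0
Op 3: append 2 -> log_len=5
Op 4: F2 acks idx 2 -> match: F0=3 F1=0 F2=2; commitIndex=2
Op 5: append 1 -> log_len=6
Op 6: F1 acks idx 6 -> match: F0=3 F1=6 F2=2; commitIndex=3
Op 7: F1 acks idx 5 -> match: F0=3 F1=6 F2=2; commitIndex=3
Op 8: F1 acks idx 6 -> match: F0=3 F1=6 F2=2; commitIndex=3
Op 9: F1 acks idx 4 -> match: F0=3 F1=6 F2=2; commitIndex=3
Op 10: append 3 -> log_len=9

Answer: 3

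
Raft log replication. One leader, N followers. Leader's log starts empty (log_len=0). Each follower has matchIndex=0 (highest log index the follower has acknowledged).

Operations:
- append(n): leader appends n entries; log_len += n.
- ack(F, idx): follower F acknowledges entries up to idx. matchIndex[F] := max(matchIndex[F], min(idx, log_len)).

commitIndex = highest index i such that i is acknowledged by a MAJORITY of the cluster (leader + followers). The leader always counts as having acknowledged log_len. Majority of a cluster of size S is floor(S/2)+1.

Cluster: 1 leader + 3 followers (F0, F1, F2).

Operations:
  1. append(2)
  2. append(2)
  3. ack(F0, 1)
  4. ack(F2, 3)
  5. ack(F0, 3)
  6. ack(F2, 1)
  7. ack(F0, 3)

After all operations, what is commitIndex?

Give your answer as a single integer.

Answer: 3

Derivation:
Op 1: append 2 -> log_len=2
Op 2: append 2 -> log_len=4
Op 3: F0 acks idx 1 -> match: F0=1 F1=0 F2=0; commitIndex=0
Op 4: F2 acks idx 3 -> match: F0=1 F1=0 F2=3; commitIndex=1
Op 5: F0 acks idx 3 -> match: F0=3 F1=0 F2=3; commitIndex=3
Op 6: F2 acks idx 1 -> match: F0=3 F1=0 F2=3; commitIndex=3
Op 7: F0 acks idx 3 -> match: F0=3 F1=0 F2=3; commitIndex=3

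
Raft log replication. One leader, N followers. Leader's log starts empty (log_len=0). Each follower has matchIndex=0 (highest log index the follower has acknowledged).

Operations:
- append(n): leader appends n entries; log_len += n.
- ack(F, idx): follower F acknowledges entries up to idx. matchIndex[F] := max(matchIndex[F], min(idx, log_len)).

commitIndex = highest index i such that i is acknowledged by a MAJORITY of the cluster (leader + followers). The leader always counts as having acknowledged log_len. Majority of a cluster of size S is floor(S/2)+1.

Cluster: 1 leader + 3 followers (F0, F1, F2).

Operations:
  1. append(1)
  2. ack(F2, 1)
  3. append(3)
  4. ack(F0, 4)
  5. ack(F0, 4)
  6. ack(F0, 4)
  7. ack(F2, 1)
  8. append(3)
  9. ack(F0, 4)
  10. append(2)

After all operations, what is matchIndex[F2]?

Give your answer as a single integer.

Op 1: append 1 -> log_len=1
Op 2: F2 acks idx 1 -> match: F0=0 F1=0 F2=1; commitIndex=0
Op 3: append 3 -> log_len=4
Op 4: F0 acks idx 4 -> match: F0=4 F1=0 F2=1; commitIndex=1
Op 5: F0 acks idx 4 -> match: F0=4 F1=0 F2=1; commitIndex=1
Op 6: F0 acks idx 4 -> match: F0=4 F1=0 F2=1; commitIndex=1
Op 7: F2 acks idx 1 -> match: F0=4 F1=0 F2=1; commitIndex=1
Op 8: append 3 -> log_len=7
Op 9: F0 acks idx 4 -> match: F0=4 F1=0 F2=1; commitIndex=1
Op 10: append 2 -> log_len=9

Answer: 1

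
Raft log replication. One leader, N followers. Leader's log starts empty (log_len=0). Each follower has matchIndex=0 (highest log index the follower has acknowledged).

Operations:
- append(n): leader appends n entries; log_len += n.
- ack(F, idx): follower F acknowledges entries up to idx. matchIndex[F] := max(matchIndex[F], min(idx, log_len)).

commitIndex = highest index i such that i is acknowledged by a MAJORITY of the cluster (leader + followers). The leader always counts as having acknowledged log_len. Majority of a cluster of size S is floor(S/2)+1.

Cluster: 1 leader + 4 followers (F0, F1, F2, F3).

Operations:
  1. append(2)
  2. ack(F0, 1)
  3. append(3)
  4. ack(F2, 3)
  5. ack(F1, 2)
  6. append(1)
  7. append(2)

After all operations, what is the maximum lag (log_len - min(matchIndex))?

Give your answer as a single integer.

Op 1: append 2 -> log_len=2
Op 2: F0 acks idx 1 -> match: F0=1 F1=0 F2=0 F3=0; commitIndex=0
Op 3: append 3 -> log_len=5
Op 4: F2 acks idx 3 -> match: F0=1 F1=0 F2=3 F3=0; commitIndex=1
Op 5: F1 acks idx 2 -> match: F0=1 F1=2 F2=3 F3=0; commitIndex=2
Op 6: append 1 -> log_len=6
Op 7: append 2 -> log_len=8

Answer: 8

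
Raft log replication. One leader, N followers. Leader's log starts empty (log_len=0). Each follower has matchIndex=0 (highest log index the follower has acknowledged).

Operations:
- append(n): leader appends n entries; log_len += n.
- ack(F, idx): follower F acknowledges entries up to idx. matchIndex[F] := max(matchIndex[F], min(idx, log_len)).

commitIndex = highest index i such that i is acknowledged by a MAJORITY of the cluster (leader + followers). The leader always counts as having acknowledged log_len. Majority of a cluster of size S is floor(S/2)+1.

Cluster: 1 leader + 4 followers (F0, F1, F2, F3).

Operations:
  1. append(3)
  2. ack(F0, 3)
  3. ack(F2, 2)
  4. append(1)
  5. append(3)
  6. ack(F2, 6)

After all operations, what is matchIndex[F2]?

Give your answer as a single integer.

Op 1: append 3 -> log_len=3
Op 2: F0 acks idx 3 -> match: F0=3 F1=0 F2=0 F3=0; commitIndex=0
Op 3: F2 acks idx 2 -> match: F0=3 F1=0 F2=2 F3=0; commitIndex=2
Op 4: append 1 -> log_len=4
Op 5: append 3 -> log_len=7
Op 6: F2 acks idx 6 -> match: F0=3 F1=0 F2=6 F3=0; commitIndex=3

Answer: 6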